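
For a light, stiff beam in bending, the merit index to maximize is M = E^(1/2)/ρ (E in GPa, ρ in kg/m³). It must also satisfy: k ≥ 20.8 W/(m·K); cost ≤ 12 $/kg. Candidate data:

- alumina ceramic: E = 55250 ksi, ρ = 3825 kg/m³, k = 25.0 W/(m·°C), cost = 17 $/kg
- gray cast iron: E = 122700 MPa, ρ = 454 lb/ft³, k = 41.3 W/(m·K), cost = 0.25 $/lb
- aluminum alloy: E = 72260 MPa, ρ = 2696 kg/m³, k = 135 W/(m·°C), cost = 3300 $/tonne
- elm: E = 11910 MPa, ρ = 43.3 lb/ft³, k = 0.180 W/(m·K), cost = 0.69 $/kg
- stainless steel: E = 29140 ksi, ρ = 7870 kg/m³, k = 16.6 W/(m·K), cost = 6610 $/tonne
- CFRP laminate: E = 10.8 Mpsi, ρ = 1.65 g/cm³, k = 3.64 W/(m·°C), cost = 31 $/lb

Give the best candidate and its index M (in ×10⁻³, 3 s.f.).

aluminum alloy, M = 3.15×10⁻³

Screen on constraints: k ≥ 20.8 W/(m·K); cost ≤ 12 $/kg. Survivors: gray cast iron, aluminum alloy.
In SI units:
  gray cast iron: E = 122.7 GPa, ρ = 7272 kg/m³
  aluminum alloy: E = 72.26 GPa, ρ = 2696 kg/m³
  aluminum alloy: M = 3.15×10⁻³
  gray cast iron: M = 1.52×10⁻³
The maximum is for aluminum alloy.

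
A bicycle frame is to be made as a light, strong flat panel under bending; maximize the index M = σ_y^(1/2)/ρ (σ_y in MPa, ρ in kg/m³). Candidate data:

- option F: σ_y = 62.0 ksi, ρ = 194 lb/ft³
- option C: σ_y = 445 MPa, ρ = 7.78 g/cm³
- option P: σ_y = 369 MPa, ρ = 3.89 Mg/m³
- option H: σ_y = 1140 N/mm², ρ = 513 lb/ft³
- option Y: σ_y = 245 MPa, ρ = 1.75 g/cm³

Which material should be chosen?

In SI units:
  option F: σ_y = 427.5 MPa, ρ = 3108 kg/m³
  option C: σ_y = 445.0 MPa, ρ = 7780 kg/m³
  option P: σ_y = 369.0 MPa, ρ = 3890 kg/m³
  option H: σ_y = 1140 MPa, ρ = 8217 kg/m³
  option Y: σ_y = 245.0 MPa, ρ = 1750 kg/m³
  option Y: M = 8.94×10⁻³
  option F: M = 6.65×10⁻³
  option P: M = 4.94×10⁻³
  option H: M = 4.11×10⁻³
  option C: M = 2.71×10⁻³
Option Y ranks first.

option Y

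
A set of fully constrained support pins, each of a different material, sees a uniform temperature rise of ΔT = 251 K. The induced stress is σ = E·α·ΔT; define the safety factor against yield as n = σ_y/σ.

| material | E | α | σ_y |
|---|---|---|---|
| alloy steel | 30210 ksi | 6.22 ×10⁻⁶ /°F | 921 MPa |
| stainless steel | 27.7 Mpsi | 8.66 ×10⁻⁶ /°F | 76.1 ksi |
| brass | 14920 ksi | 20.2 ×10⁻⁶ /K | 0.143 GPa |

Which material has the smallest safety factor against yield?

brass

In consistent units (E in GPa, α in ×10⁻⁶/K, σ_y in MPa):
  alloy steel: E = 208.3, α = 11.2, σ_y = 921.0 → σ = 585 MPa, n = 1.57
  stainless steel: E = 191.0, α = 15.6, σ_y = 524.7 → σ = 747 MPa, n = 0.702
  brass: E = 102.9, α = 20.2, σ_y = 143.0 → σ = 522 MPa, n = 0.274
Brass has the lowest safety factor, n = 0.274.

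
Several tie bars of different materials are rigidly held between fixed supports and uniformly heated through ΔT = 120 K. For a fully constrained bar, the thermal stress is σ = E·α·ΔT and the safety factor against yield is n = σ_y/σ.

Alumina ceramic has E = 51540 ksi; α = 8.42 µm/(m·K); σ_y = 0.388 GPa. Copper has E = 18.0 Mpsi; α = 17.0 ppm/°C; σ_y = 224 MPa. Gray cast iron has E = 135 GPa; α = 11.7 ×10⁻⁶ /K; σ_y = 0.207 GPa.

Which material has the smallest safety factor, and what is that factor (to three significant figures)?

Converting E to GPa, α to ×10⁻⁶/K, σ_y to MPa, then σ and n for each:
  alumina ceramic: E = 355.4, α = 8.42, σ_y = 388.0 → σ = 359 MPa, n = 1.08
  copper: E = 124.1, α = 17.0, σ_y = 224.0 → σ = 253 MPa, n = 0.885
  gray cast iron: E = 135.0, α = 11.7, σ_y = 207.0 → σ = 190 MPa, n = 1.09
Copper has the lowest safety factor, n = 0.885.

copper, n = 0.885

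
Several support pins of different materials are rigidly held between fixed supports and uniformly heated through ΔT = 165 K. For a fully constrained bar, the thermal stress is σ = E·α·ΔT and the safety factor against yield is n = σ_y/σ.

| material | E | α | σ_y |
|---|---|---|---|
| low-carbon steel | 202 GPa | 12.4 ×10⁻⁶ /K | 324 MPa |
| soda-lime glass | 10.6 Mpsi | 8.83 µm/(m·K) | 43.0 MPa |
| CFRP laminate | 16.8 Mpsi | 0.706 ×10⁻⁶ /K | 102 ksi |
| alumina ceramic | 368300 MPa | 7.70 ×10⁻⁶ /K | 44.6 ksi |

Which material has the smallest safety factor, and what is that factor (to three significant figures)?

In consistent units (E in GPa, α in ×10⁻⁶/K, σ_y in MPa):
  low-carbon steel: E = 202.0, α = 12.4, σ_y = 324.0 → σ = 413 MPa, n = 0.784
  soda-lime glass: E = 73.08, α = 8.83, σ_y = 43.00 → σ = 106 MPa, n = 0.404
  CFRP laminate: E = 115.8, α = 0.706, σ_y = 703.3 → σ = 13.5 MPa, n = 52.1
  alumina ceramic: E = 368.3, α = 7.70, σ_y = 307.5 → σ = 468 MPa, n = 0.657
Soda-lime glass has the lowest safety factor, n = 0.404.

soda-lime glass, n = 0.404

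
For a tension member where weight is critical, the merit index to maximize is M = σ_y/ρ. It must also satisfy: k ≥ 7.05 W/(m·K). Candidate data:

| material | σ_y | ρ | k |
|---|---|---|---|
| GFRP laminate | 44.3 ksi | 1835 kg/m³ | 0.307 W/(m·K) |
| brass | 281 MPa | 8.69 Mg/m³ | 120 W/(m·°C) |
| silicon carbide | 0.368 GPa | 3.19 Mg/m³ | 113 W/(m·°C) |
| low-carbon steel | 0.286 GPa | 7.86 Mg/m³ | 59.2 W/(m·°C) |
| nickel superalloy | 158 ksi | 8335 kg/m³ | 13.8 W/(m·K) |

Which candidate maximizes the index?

Screen on constraints: k ≥ 7.05 W/(m·K). Survivors: brass, silicon carbide, low-carbon steel, nickel superalloy.
Normalizing units and computing the index:
  brass: σ_y = 281.0 MPa, ρ = 8690 kg/m³
  silicon carbide: σ_y = 368.0 MPa, ρ = 3190 kg/m³
  low-carbon steel: σ_y = 286.0 MPa, ρ = 7860 kg/m³
  nickel superalloy: σ_y = 1089 MPa, ρ = 8335 kg/m³
  nickel superalloy: M = 131 kN·m/kg
  silicon carbide: M = 115 kN·m/kg
  low-carbon steel: M = 36.4 kN·m/kg
  brass: M = 32.3 kN·m/kg
Nickel superalloy ranks first.

nickel superalloy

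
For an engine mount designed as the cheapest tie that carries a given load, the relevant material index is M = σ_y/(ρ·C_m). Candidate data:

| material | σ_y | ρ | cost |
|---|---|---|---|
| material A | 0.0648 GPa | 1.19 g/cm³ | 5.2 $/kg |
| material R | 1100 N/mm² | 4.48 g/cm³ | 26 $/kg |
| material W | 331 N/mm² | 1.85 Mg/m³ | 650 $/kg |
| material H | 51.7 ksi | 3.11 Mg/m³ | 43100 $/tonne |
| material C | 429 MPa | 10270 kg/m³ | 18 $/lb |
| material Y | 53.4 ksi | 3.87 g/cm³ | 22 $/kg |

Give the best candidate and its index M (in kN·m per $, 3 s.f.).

After converting to SI:
  material A: σ_y = 64.80 MPa, ρ = 1190 kg/m³, cost = 5.200 $/kg
  material R: σ_y = 1100 MPa, ρ = 4480 kg/m³, cost = 26.00 $/kg
  material W: σ_y = 331.0 MPa, ρ = 1850 kg/m³, cost = 650.0 $/kg
  material H: σ_y = 356.5 MPa, ρ = 3110 kg/m³, cost = 43.10 $/kg
  material C: σ_y = 429.0 MPa, ρ = 10270 kg/m³, cost = 39.68 $/kg
  material Y: σ_y = 368.2 MPa, ρ = 3870 kg/m³, cost = 22.00 $/kg
  material A: M = 10.5 kN·m per $
  material R: M = 9.44 kN·m per $
  material Y: M = 4.32 kN·m per $
  material H: M = 2.66 kN·m per $
  material C: M = 1.05 kN·m per $
  material W: M = 0.275 kN·m per $
Material A ranks first.

material A, M = 10.5 kN·m per $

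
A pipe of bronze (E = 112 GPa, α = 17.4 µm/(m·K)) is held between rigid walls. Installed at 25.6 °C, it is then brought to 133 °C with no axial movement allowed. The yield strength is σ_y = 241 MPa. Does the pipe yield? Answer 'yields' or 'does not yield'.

does not yield

ΔT = 107.4 K. Constrained thermal stress σ = E·α·ΔT = 112.0×10³ MPa × 17.4×10⁻⁶ × 107.4 = 209 MPa (compressive).
Compare to σ_y = 241 MPa: σ < σ_y, so it does not yield.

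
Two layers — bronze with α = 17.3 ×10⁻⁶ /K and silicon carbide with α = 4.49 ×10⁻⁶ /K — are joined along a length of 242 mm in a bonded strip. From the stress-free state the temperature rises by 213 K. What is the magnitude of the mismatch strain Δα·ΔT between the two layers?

2.73×10⁻³

Δα = |17.3 − 4.49|×10⁻⁶/K = 12.8×10⁻⁶/K.
Mismatch strain = Δα·ΔT = 12.8×10⁻⁶ × 213.0 = 2.73×10⁻³.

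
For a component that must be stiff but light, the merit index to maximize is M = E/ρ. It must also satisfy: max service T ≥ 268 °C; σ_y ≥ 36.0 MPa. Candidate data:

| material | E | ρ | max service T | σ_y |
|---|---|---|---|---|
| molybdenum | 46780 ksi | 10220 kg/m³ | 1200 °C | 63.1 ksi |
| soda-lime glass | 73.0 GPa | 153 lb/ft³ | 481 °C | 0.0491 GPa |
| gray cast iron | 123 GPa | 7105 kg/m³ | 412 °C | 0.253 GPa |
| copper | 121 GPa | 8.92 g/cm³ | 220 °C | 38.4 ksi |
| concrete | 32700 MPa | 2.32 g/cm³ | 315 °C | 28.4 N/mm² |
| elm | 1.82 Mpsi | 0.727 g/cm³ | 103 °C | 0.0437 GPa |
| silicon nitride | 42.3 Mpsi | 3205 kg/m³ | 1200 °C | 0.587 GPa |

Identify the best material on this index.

silicon nitride

Screen on constraints: max service T ≥ 268 °C; σ_y ≥ 36.0 MPa. Survivors: molybdenum, soda-lime glass, gray cast iron, silicon nitride.
Convert each candidate to consistent units, then evaluate M:
  molybdenum: E = 322.5 GPa, ρ = 10220 kg/m³
  soda-lime glass: E = 73.00 GPa, ρ = 2451 kg/m³
  gray cast iron: E = 123.0 GPa, ρ = 7105 kg/m³
  silicon nitride: E = 291.6 GPa, ρ = 3205 kg/m³
  silicon nitride: M = 91.0 MN·m/kg
  molybdenum: M = 31.6 MN·m/kg
  soda-lime glass: M = 29.8 MN·m/kg
  gray cast iron: M = 17.3 MN·m/kg
The maximum is for silicon nitride.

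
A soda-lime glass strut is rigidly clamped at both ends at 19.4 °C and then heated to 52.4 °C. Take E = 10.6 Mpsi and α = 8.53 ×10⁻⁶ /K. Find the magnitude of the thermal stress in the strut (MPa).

20.6 MPa

E = 10.6 Mpsi = 73.08 GPa.
ΔT = 33.00 K. Constrained thermal stress σ = E·α·ΔT = 73.08×10³ MPa × 8.53×10⁻⁶ × 33.00 = 20.6 MPa (compressive).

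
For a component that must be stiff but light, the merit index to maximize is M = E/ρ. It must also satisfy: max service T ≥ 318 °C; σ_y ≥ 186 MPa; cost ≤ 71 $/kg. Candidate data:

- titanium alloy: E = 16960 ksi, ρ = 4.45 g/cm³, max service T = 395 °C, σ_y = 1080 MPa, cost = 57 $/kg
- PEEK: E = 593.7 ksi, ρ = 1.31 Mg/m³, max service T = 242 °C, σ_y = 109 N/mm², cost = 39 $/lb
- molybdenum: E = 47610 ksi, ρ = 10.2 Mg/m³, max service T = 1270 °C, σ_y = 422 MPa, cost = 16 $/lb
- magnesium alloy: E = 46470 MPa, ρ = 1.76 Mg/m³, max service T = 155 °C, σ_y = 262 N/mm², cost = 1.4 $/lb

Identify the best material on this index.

molybdenum

Screen on constraints: max service T ≥ 318 °C; σ_y ≥ 186 MPa; cost ≤ 71 $/kg. Survivors: titanium alloy, molybdenum.
Convert each candidate to consistent units, then evaluate M:
  titanium alloy: E = 116.9 GPa, ρ = 4450 kg/m³
  molybdenum: E = 328.3 GPa, ρ = 10200 kg/m³
  molybdenum: M = 32.2 MN·m/kg
  titanium alloy: M = 26.3 MN·m/kg
The maximum is for molybdenum.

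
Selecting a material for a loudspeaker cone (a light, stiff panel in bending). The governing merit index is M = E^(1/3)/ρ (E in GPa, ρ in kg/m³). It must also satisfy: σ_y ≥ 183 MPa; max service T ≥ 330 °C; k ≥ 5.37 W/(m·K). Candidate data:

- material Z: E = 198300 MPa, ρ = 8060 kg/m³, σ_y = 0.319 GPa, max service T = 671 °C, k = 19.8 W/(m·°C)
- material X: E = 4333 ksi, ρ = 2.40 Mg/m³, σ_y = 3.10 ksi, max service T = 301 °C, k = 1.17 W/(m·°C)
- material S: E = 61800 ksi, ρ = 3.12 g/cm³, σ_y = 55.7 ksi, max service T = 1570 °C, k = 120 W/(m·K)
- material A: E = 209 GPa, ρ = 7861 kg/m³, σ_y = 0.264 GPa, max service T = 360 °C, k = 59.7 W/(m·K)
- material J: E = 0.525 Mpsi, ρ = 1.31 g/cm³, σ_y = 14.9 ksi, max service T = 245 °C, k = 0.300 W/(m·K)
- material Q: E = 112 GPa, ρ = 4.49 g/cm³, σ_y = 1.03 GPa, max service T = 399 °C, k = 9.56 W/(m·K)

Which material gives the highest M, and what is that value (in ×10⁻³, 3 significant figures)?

Screen on constraints: σ_y ≥ 183 MPa; max service T ≥ 330 °C; k ≥ 5.37 W/(m·K). Survivors: material Z, material S, material A, material Q.
Putting every candidate on a common basis:
  material Z: E = 198.3 GPa, ρ = 8060 kg/m³
  material S: E = 426.1 GPa, ρ = 3120 kg/m³
  material A: E = 209.0 GPa, ρ = 7861 kg/m³
  material Q: E = 112.0 GPa, ρ = 4490 kg/m³
  material S: M = 2.41×10⁻³
  material Q: M = 1.07×10⁻³
  material A: M = 0.755×10⁻³
  material Z: M = 0.724×10⁻³
The maximum is for material S.

material S, M = 2.41×10⁻³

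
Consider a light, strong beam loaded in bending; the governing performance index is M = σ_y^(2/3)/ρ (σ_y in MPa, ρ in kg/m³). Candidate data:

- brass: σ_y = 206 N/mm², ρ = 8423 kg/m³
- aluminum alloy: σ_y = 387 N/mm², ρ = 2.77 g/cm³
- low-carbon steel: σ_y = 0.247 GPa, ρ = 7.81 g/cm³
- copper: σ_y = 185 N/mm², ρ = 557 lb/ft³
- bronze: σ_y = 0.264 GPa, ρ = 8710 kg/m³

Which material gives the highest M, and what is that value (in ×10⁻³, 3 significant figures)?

aluminum alloy, M = 19.2×10⁻³

After converting to SI:
  brass: σ_y = 206.0 MPa, ρ = 8423 kg/m³
  aluminum alloy: σ_y = 387.0 MPa, ρ = 2770 kg/m³
  low-carbon steel: σ_y = 247.0 MPa, ρ = 7810 kg/m³
  copper: σ_y = 185.0 MPa, ρ = 8922 kg/m³
  bronze: σ_y = 264.0 MPa, ρ = 8710 kg/m³
  aluminum alloy: M = 19.2×10⁻³
  low-carbon steel: M = 5.04×10⁻³
  bronze: M = 4.72×10⁻³
  brass: M = 4.14×10⁻³
  copper: M = 3.64×10⁻³
Aluminum alloy ranks first.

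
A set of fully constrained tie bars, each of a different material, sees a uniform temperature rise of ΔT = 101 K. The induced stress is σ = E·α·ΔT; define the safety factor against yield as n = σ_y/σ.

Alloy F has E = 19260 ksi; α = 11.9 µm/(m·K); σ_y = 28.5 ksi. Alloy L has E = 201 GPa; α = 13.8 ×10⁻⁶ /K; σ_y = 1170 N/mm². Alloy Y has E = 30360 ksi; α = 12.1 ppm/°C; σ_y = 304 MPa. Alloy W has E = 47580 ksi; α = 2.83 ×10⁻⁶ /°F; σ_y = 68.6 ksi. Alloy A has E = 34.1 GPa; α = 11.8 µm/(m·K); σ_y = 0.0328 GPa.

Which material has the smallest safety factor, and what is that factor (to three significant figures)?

With everything in SI (GPa, ×10⁻⁶/K, MPa):
  alloy F: E = 132.8, α = 11.9, σ_y = 196.5 → σ = 160 MPa, n = 1.23
  alloy L: E = 201.0, α = 13.8, σ_y = 1170 → σ = 280 MPa, n = 4.18
  alloy Y: E = 209.3, α = 12.1, σ_y = 304.0 → σ = 256 MPa, n = 1.19
  alloy W: E = 328.1, α = 5.09, σ_y = 473.0 → σ = 169 MPa, n = 2.80
  alloy A: E = 34.10, α = 11.8, σ_y = 32.80 → σ = 40.6 MPa, n = 0.807
Smallest n: alloy A with n = 0.807.

alloy A, n = 0.807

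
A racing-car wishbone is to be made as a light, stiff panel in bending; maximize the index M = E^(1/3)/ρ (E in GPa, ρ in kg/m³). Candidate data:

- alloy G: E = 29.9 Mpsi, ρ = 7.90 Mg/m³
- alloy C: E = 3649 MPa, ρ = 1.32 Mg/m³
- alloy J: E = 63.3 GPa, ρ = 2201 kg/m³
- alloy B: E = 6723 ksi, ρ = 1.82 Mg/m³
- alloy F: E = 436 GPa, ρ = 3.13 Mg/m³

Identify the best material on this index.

alloy F

After converting to SI:
  alloy G: E = 206.2 GPa, ρ = 7900 kg/m³
  alloy C: E = 3.649 GPa, ρ = 1320 kg/m³
  alloy J: E = 63.30 GPa, ρ = 2201 kg/m³
  alloy B: E = 46.35 GPa, ρ = 1820 kg/m³
  alloy F: E = 436.0 GPa, ρ = 3130 kg/m³
  alloy F: M = 2.42×10⁻³
  alloy B: M = 1.97×10⁻³
  alloy J: M = 1.81×10⁻³
  alloy C: M = 1.17×10⁻³
  alloy G: M = 0.748×10⁻³
Highest index: alloy F.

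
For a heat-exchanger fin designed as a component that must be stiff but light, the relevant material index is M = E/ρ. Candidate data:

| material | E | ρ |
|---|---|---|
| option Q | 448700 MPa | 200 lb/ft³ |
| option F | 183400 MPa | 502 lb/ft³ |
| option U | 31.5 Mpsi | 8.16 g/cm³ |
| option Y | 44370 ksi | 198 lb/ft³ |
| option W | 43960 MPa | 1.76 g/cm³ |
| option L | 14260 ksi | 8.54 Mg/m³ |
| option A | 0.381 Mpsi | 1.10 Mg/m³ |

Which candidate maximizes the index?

After converting to SI:
  option Q: E = 448.7 GPa, ρ = 3204 kg/m³
  option F: E = 183.4 GPa, ρ = 8041 kg/m³
  option U: E = 217.2 GPa, ρ = 8160 kg/m³
  option Y: E = 305.9 GPa, ρ = 3172 kg/m³
  option W: E = 43.96 GPa, ρ = 1760 kg/m³
  option L: E = 98.32 GPa, ρ = 8540 kg/m³
  option A: E = 2.627 GPa, ρ = 1100 kg/m³
  option Q: M = 140 MN·m/kg
  option Y: M = 96.5 MN·m/kg
  option U: M = 26.6 MN·m/kg
  option W: M = 25.0 MN·m/kg
  option F: M = 22.8 MN·m/kg
  option L: M = 11.5 MN·m/kg
  option A: M = 2.39 MN·m/kg
Option Q has the largest M.

option Q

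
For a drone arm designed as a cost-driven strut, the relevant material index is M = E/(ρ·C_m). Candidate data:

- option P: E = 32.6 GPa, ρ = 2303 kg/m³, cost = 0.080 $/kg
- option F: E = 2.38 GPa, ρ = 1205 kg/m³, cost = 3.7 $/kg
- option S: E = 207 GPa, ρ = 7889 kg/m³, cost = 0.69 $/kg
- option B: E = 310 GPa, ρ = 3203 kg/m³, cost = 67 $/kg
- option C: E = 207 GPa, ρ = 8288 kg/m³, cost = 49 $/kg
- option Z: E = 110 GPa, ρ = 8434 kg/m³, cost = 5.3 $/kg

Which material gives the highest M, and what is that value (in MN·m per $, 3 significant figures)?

Computing M directly (units already consistent):
  option P: M = 177 MN·m per $
  option S: M = 38.0 MN·m per $
  option Z: M = 2.46 MN·m per $
  option B: M = 1.44 MN·m per $
  option F: M = 0.534 MN·m per $
  option C: M = 0.510 MN·m per $
The maximum is for option P.

option P, M = 177 MN·m per $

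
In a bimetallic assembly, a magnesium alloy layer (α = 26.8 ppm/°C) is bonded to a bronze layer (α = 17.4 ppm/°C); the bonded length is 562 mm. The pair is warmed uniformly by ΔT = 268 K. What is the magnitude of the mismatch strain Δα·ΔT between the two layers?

2.52×10⁻³

Δα = |26.8 − 17.4|×10⁻⁶/K = 9.40×10⁻⁶/K.
Mismatch strain = Δα·ΔT = 9.40×10⁻⁶ × 268.0 = 2.52×10⁻³.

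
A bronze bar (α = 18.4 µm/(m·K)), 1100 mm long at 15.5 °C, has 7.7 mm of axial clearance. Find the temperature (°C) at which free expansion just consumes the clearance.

396 °C

α·L₀·ΔT = 7.7 mm ⇒ ΔT = 7.7 / (18.4×10⁻⁶ × 1100.0) = 380.4 K.
T = 15.5 + 380.4 = 395.9 °C.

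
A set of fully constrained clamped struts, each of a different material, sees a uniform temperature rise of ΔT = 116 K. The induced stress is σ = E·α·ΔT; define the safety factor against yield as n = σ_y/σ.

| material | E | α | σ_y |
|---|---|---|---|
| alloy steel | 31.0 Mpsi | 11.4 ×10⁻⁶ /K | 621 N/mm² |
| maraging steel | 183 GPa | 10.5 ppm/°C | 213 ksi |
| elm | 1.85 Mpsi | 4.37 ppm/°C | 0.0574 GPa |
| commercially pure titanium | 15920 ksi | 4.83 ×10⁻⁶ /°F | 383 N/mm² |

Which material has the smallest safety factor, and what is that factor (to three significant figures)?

alloy steel, n = 2.20

In consistent units (E in GPa, α in ×10⁻⁶/K, σ_y in MPa):
  alloy steel: E = 213.7, α = 11.4, σ_y = 621.0 → σ = 283 MPa, n = 2.20
  maraging steel: E = 183.0, α = 10.5, σ_y = 1469 → σ = 223 MPa, n = 6.59
  elm: E = 12.76, α = 4.37, σ_y = 57.40 → σ = 6.47 MPa, n = 8.88
  commercially pure titanium: E = 109.8, α = 8.69, σ_y = 383.0 → σ = 111 MPa, n = 3.46
Smallest n: alloy steel with n = 2.20.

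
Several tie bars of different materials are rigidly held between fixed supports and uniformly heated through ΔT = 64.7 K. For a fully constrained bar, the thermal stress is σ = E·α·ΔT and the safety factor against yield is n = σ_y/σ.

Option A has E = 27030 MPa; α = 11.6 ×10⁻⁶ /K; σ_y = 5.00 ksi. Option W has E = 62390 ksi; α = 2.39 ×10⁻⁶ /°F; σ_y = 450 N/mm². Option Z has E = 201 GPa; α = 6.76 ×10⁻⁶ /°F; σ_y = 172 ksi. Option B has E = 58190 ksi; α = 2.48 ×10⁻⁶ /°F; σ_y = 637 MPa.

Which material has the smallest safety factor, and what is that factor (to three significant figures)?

Converting E to GPa, α to ×10⁻⁶/K, σ_y to MPa, then σ and n for each:
  option A: E = 27.03, α = 11.6, σ_y = 34.47 → σ = 20.3 MPa, n = 1.70
  option W: E = 430.2, α = 4.30, σ_y = 450.0 → σ = 120 MPa, n = 3.76
  option Z: E = 201.0, α = 12.2, σ_y = 1186 → σ = 158 MPa, n = 7.49
  option B: E = 401.2, α = 4.46, σ_y = 637.0 → σ = 116 MPa, n = 5.50
The minimum is option A at n = 1.70.

option A, n = 1.70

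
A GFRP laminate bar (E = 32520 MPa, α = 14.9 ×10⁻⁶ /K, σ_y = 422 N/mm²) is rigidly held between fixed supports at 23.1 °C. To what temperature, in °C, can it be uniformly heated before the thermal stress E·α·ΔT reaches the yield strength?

894 °C

E = 32520 MPa = 32.52 GPa.
σ_y = 422 N/mm² = 422.0 MPa.
E·α·ΔT = 422.0 MPa ⇒ ΔT = 422.0 / (32.52×10³ × 14.9×10⁻⁶) = 870.9 K.
T = 23.1 + 870.9 = 894.0 °C.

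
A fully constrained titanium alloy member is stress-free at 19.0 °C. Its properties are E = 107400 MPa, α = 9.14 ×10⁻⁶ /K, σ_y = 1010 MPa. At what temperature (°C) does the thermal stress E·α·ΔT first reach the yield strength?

E = 107400 MPa = 107.4 GPa.
E·α·ΔT = 1010 MPa ⇒ ΔT = 1010 / (107.4×10³ × 9.14×10⁻⁶) = 1029 K.
T = 19.0 + 1029 = 1048 °C.

1050 °C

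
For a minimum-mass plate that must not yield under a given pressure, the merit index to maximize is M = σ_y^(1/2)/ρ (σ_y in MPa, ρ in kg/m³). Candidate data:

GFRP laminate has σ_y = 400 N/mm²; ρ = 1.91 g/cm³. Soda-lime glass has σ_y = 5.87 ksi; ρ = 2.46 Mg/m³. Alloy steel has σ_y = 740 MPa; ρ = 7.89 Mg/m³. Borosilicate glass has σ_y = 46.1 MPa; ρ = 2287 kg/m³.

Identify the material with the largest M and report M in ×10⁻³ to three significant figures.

Convert each candidate to consistent units, then evaluate M:
  GFRP laminate: σ_y = 400.0 MPa, ρ = 1910 kg/m³
  soda-lime glass: σ_y = 40.47 MPa, ρ = 2460 kg/m³
  alloy steel: σ_y = 740.0 MPa, ρ = 7890 kg/m³
  borosilicate glass: σ_y = 46.10 MPa, ρ = 2287 kg/m³
  GFRP laminate: M = 10.5×10⁻³
  alloy steel: M = 3.45×10⁻³
  borosilicate glass: M = 2.97×10⁻³
  soda-lime glass: M = 2.59×10⁻³
The maximum is for GFRP laminate.

GFRP laminate, M = 10.5×10⁻³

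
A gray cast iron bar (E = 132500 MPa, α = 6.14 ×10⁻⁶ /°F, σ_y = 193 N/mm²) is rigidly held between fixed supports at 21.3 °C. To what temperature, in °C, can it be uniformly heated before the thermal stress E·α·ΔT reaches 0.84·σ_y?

132 °C

E = 132500 MPa = 132.5 GPa.
α = 6.14×10⁻⁶/°F × 9/5 = 11.1×10⁻⁶/K.
σ_y = 193 N/mm² = 193.0 MPa.
E·α·ΔT = 162.1 MPa ⇒ ΔT = 162.1 / (132.5×10³ × 11.1×10⁻⁶) = 110.7 K.
T = 21.3 + 110.7 = 132.0 °C.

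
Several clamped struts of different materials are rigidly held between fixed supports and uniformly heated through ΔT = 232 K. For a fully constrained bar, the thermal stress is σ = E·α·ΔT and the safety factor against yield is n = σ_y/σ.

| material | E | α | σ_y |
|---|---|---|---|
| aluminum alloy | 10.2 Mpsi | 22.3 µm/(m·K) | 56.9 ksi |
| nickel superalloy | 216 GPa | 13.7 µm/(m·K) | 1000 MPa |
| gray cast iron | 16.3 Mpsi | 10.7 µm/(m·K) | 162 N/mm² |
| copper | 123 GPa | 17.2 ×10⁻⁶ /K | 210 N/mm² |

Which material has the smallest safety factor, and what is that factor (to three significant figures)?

copper, n = 0.428

Per material, after unit conversion:
  aluminum alloy: E = 70.33, α = 22.3, σ_y = 392.3 → σ = 364 MPa, n = 1.08
  nickel superalloy: E = 216.0, α = 13.7, σ_y = 1000 → σ = 687 MPa, n = 1.46
  gray cast iron: E = 112.4, α = 10.7, σ_y = 162.0 → σ = 279 MPa, n = 0.581
  copper: E = 123.0, α = 17.2, σ_y = 210.0 → σ = 491 MPa, n = 0.428
Smallest n: copper with n = 0.428.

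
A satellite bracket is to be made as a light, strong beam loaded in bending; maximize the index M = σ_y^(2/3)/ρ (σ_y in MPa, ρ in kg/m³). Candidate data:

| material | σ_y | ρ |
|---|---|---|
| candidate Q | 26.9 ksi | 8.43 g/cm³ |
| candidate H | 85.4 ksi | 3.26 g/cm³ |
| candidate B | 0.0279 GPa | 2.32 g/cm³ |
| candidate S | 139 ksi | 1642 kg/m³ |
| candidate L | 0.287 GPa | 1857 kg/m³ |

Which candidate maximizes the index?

candidate S

Convert each candidate to consistent units, then evaluate M:
  candidate Q: σ_y = 185.5 MPa, ρ = 8430 kg/m³
  candidate H: σ_y = 588.8 MPa, ρ = 3260 kg/m³
  candidate B: σ_y = 27.90 MPa, ρ = 2320 kg/m³
  candidate S: σ_y = 958.4 MPa, ρ = 1642 kg/m³
  candidate L: σ_y = 287.0 MPa, ρ = 1857 kg/m³
  candidate S: M = 59.2×10⁻³
  candidate L: M = 23.4×10⁻³
  candidate H: M = 21.5×10⁻³
  candidate B: M = 3.97×10⁻³
  candidate Q: M = 3.86×10⁻³
Candidate S ranks first.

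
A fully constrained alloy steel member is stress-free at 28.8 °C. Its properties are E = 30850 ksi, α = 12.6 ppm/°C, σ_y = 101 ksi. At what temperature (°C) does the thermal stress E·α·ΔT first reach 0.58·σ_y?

180 °C

E = 30850 ksi = 212.7 GPa.
σ_y = 101 ksi = 696.4 MPa.
E·α·ΔT = 403.9 MPa ⇒ ΔT = 403.9 / (212.7×10³ × 12.6×10⁻⁶) = 150.7 K.
T = 28.8 + 150.7 = 179.5 °C.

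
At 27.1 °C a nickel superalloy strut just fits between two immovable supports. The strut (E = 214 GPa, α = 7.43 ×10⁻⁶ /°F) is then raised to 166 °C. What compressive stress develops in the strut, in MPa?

α = 7.43×10⁻⁶/°F × 9/5 = 13.4×10⁻⁶/K.
ΔT = 138.9 K. Constrained thermal stress σ = E·α·ΔT = 214.0×10³ MPa × 13.4×10⁻⁶ × 138.9 = 398 MPa (compressive).

398 MPa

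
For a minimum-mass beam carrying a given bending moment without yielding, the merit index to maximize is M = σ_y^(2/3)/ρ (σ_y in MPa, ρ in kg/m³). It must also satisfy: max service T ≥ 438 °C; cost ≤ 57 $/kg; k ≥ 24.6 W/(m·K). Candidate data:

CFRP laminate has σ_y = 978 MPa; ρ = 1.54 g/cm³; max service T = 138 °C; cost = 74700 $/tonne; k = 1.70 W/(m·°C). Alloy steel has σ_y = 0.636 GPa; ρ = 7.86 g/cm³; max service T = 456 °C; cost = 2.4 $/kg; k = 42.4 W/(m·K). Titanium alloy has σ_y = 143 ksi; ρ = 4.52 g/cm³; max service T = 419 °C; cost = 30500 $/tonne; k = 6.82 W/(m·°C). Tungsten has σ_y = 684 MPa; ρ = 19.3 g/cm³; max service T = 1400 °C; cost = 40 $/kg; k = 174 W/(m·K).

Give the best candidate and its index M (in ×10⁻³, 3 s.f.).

Screen on constraints: max service T ≥ 438 °C; cost ≤ 57 $/kg; k ≥ 24.6 W/(m·K). Survivors: alloy steel, tungsten.
Normalizing units and computing the index:
  alloy steel: σ_y = 636.0 MPa, ρ = 7860 kg/m³
  tungsten: σ_y = 684.0 MPa, ρ = 19300 kg/m³
  alloy steel: M = 9.41×10⁻³
  tungsten: M = 4.02×10⁻³
Alloy steel ranks first.

alloy steel, M = 9.41×10⁻³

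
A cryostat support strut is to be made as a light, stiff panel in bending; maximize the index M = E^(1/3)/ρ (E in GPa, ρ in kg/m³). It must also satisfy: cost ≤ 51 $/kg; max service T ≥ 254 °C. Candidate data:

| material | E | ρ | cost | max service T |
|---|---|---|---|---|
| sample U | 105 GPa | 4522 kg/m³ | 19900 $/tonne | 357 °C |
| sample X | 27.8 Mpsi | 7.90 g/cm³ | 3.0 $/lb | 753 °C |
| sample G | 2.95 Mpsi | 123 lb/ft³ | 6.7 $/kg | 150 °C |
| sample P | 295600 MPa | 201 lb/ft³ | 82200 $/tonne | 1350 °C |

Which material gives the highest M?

sample U

Screen on constraints: cost ≤ 51 $/kg; max service T ≥ 254 °C. Survivors: sample U, sample X.
In SI units:
  sample U: E = 105.0 GPa, ρ = 4522 kg/m³
  sample X: E = 191.7 GPa, ρ = 7900 kg/m³
  sample U: M = 1.04×10⁻³
  sample X: M = 0.730×10⁻³
The maximum is for sample U.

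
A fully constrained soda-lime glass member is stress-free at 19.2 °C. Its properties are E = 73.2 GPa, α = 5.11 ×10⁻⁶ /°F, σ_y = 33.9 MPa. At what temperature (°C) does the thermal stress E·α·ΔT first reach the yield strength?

69.5 °C

α = 5.11×10⁻⁶/°F × 9/5 = 9.20×10⁻⁶/K.
E·α·ΔT = 33.90 MPa ⇒ ΔT = 33.90 / (73.20×10³ × 9.20×10⁻⁶) = 50.35 K.
T = 19.2 + 50.35 = 69.55 °C.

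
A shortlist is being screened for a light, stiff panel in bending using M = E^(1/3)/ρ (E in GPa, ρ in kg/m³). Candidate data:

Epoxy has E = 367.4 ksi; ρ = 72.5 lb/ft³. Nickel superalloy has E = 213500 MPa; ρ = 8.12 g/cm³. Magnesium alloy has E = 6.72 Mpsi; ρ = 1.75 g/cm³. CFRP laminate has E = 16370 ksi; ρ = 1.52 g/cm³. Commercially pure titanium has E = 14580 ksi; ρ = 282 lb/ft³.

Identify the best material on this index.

In SI units:
  epoxy: E = 2.533 GPa, ρ = 1161 kg/m³
  nickel superalloy: E = 213.5 GPa, ρ = 8120 kg/m³
  magnesium alloy: E = 46.33 GPa, ρ = 1750 kg/m³
  CFRP laminate: E = 112.9 GPa, ρ = 1520 kg/m³
  commercially pure titanium: E = 100.5 GPa, ρ = 4517 kg/m³
  CFRP laminate: M = 3.18×10⁻³
  magnesium alloy: M = 2.05×10⁻³
  epoxy: M = 1.17×10⁻³
  commercially pure titanium: M = 1.03×10⁻³
  nickel superalloy: M = 0.736×10⁻³
CFRP laminate ranks first.

CFRP laminate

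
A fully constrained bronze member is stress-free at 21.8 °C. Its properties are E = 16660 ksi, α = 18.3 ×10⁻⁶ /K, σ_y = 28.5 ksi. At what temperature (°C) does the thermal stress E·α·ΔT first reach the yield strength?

E = 16660 ksi = 114.9 GPa.
σ_y = 28.5 ksi = 196.5 MPa.
E·α·ΔT = 196.5 MPa ⇒ ΔT = 196.5 / (114.9×10³ × 18.3×10⁻⁶) = 93.48 K.
T = 21.8 + 93.48 = 115.3 °C.

115 °C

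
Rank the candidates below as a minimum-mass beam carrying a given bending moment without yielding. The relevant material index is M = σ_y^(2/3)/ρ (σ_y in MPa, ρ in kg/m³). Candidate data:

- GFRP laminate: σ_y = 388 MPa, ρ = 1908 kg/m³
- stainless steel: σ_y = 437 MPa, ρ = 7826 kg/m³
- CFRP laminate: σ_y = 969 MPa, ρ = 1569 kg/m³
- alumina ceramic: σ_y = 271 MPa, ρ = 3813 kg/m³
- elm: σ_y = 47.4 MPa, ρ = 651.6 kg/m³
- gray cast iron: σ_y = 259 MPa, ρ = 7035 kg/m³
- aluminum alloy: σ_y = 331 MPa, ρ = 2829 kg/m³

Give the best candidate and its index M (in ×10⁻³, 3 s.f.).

Evaluate M for each candidate:
  CFRP laminate: M = 62.4×10⁻³
  GFRP laminate: M = 27.9×10⁻³
  elm: M = 20.1×10⁻³
  aluminum alloy: M = 16.9×10⁻³
  alumina ceramic: M = 11.0×10⁻³
  stainless steel: M = 7.36×10⁻³
  gray cast iron: M = 5.78×10⁻³
Highest index: CFRP laminate.

CFRP laminate, M = 62.4×10⁻³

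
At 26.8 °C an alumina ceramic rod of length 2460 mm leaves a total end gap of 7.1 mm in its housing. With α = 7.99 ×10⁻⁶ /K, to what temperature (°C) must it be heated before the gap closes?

388 °C

α·L₀·ΔT = 7.1 mm ⇒ ΔT = 7.1 / (7.99×10⁻⁶ × 2460.0) = 361.2 K.
T = 26.8 + 361.2 = 388.0 °C.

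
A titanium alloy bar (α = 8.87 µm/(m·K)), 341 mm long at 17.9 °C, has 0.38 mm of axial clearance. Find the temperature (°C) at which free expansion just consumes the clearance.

α·L₀·ΔT = 0.38 mm ⇒ ΔT = 0.38 / (8.87×10⁻⁶ × 341.0) = 125.6 K.
T = 17.9 + 125.6 = 143.5 °C.

144 °C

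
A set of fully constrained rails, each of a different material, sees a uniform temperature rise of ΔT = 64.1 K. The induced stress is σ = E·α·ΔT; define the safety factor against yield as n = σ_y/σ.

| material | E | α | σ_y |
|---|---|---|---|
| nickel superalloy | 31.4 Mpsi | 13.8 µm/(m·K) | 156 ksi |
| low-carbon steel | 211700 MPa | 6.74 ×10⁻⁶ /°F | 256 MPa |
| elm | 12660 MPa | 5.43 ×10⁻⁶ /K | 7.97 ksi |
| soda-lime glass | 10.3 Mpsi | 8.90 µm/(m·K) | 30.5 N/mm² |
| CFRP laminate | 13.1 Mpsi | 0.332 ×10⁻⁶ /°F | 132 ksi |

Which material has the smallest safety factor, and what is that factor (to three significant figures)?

Per material, after unit conversion:
  nickel superalloy: E = 216.5, α = 13.8, σ_y = 1076 → σ = 192 MPa, n = 5.62
  low-carbon steel: E = 211.7, α = 12.1, σ_y = 256.0 → σ = 165 MPa, n = 1.55
  elm: E = 12.66, α = 5.43, σ_y = 54.95 → σ = 4.41 MPa, n = 12.5
  soda-lime glass: E = 71.02, α = 8.90, σ_y = 30.50 → σ = 40.5 MPa, n = 0.753
  CFRP laminate: E = 90.32, α = 0.598, σ_y = 910.1 → σ = 3.46 MPa, n = 263
Smallest n: soda-lime glass with n = 0.753.

soda-lime glass, n = 0.753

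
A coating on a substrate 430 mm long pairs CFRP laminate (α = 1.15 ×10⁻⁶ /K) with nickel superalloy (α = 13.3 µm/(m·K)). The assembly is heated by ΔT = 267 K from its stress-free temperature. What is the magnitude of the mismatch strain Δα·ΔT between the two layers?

3.24×10⁻³

Δα = |1.15 − 13.3|×10⁻⁶/K = 12.2×10⁻⁶/K.
Mismatch strain = Δα·ΔT = 12.2×10⁻⁶ × 267.0 = 3.24×10⁻³.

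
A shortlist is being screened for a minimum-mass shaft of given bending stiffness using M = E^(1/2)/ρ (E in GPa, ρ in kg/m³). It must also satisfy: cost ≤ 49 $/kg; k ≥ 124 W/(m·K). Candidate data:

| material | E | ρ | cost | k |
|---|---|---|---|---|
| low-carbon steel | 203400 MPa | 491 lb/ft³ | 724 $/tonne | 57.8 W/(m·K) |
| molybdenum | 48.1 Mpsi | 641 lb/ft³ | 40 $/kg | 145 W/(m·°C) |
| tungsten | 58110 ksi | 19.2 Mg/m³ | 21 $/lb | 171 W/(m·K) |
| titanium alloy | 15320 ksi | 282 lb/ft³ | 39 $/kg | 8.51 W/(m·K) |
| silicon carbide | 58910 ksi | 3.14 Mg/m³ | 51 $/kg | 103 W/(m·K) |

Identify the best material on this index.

Screen on constraints: cost ≤ 49 $/kg; k ≥ 124 W/(m·K). Survivors: molybdenum, tungsten.
Convert each candidate to consistent units, then evaluate M:
  molybdenum: E = 331.6 GPa, ρ = 10270 kg/m³
  tungsten: E = 400.7 GPa, ρ = 19200 kg/m³
  molybdenum: M = 1.77×10⁻³
  tungsten: M = 1.04×10⁻³
Highest index: molybdenum.

molybdenum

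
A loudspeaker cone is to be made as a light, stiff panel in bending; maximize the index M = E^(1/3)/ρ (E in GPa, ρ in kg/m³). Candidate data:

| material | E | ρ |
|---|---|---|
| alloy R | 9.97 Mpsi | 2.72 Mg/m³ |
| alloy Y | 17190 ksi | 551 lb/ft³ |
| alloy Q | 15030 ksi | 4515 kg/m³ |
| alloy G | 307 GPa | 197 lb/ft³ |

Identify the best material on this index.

alloy G

After converting to SI:
  alloy R: E = 68.74 GPa, ρ = 2720 kg/m³
  alloy Y: E = 118.5 GPa, ρ = 8826 kg/m³
  alloy Q: E = 103.6 GPa, ρ = 4515 kg/m³
  alloy G: E = 307.0 GPa, ρ = 3156 kg/m³
  alloy G: M = 2.14×10⁻³
  alloy R: M = 1.51×10⁻³
  alloy Q: M = 1.04×10⁻³
  alloy Y: M = 0.557×10⁻³
Highest index: alloy G.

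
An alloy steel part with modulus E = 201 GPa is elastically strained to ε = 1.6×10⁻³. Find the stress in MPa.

σ = E·ε = 201000 MPa × 1.6×10⁻³ = 322 MPa.

322 MPa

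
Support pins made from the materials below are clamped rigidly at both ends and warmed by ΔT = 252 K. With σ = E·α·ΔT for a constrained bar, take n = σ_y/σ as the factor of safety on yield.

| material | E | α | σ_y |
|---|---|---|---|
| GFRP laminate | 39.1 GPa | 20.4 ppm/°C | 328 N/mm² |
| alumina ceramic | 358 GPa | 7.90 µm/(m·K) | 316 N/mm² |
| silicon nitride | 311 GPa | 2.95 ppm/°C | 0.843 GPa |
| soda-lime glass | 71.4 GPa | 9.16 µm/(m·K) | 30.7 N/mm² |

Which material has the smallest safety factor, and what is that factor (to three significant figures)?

soda-lime glass, n = 0.186

Converting E to GPa, α to ×10⁻⁶/K, σ_y to MPa, then σ and n for each:
  GFRP laminate: E = 39.10, α = 20.4, σ_y = 328.0 → σ = 201 MPa, n = 1.63
  alumina ceramic: E = 358.0, α = 7.90, σ_y = 316.0 → σ = 713 MPa, n = 0.443
  silicon nitride: E = 311.0, α = 2.95, σ_y = 843.0 → σ = 231 MPa, n = 3.65
  soda-lime glass: E = 71.40, α = 9.16, σ_y = 30.70 → σ = 165 MPa, n = 0.186
Soda-lime glass has the lowest safety factor, n = 0.186.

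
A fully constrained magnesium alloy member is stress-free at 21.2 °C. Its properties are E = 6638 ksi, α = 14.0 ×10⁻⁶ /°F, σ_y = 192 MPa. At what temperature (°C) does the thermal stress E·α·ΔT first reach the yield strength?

E = 6638 ksi = 45.77 GPa.
α = 14.0×10⁻⁶/°F × 9/5 = 25.2×10⁻⁶/K.
E·α·ΔT = 192.0 MPa ⇒ ΔT = 192.0 / (45.77×10³ × 25.2×10⁻⁶) = 166.5 K.
T = 21.2 + 166.5 = 187.7 °C.

188 °C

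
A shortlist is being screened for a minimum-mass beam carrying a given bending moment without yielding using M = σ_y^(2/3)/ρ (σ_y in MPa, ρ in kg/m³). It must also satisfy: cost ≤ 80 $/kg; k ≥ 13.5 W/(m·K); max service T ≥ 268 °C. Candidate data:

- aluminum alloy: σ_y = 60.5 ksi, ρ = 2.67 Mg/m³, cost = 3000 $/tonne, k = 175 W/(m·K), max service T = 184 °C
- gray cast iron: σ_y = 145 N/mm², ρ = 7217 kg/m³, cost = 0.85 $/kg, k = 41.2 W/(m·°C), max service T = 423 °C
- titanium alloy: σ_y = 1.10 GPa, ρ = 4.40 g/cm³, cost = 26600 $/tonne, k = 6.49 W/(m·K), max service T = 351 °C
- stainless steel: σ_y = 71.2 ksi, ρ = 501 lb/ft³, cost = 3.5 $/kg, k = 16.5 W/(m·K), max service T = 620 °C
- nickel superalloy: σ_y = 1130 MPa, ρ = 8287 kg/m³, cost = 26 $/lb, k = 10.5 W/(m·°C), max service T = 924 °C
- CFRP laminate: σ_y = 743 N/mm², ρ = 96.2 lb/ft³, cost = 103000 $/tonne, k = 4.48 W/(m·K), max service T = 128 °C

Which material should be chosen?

Screen on constraints: cost ≤ 80 $/kg; k ≥ 13.5 W/(m·K); max service T ≥ 268 °C. Survivors: gray cast iron, stainless steel.
Putting every candidate on a common basis:
  gray cast iron: σ_y = 145.0 MPa, ρ = 7217 kg/m³
  stainless steel: σ_y = 490.9 MPa, ρ = 8025 kg/m³
  stainless steel: M = 7.75×10⁻³
  gray cast iron: M = 3.82×10⁻³
The maximum is for stainless steel.

stainless steel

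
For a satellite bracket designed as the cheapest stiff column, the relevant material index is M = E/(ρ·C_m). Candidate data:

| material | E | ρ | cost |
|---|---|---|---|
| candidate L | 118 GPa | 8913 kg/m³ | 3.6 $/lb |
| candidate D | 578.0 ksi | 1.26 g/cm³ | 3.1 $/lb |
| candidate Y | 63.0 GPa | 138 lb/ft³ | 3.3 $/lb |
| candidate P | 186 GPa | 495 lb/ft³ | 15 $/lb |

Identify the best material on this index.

candidate Y

In SI units:
  candidate L: E = 118.0 GPa, ρ = 8913 kg/m³, cost = 7.937 $/kg
  candidate D: E = 3.985 GPa, ρ = 1260 kg/m³, cost = 6.834 $/kg
  candidate Y: E = 63.00 GPa, ρ = 2211 kg/m³, cost = 7.275 $/kg
  candidate P: E = 186.0 GPa, ρ = 7929 kg/m³, cost = 33.07 $/kg
  candidate Y: M = 3.92 MN·m per $
  candidate L: M = 1.67 MN·m per $
  candidate P: M = 0.709 MN·m per $
  candidate D: M = 0.463 MN·m per $
Candidate Y has the largest M.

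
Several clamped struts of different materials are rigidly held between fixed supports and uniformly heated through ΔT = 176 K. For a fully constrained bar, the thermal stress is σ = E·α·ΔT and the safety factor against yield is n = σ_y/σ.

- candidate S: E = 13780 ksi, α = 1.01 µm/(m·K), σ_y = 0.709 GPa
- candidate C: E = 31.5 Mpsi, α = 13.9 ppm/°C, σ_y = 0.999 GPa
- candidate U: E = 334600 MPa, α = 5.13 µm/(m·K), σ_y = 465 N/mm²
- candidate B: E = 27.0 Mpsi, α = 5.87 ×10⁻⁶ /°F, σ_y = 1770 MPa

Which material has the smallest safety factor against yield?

candidate U

In consistent units (E in GPa, α in ×10⁻⁶/K, σ_y in MPa):
  candidate S: E = 95.01, α = 1.01, σ_y = 709.0 → σ = 16.9 MPa, n = 42.0
  candidate C: E = 217.2, α = 13.9, σ_y = 999.0 → σ = 531 MPa, n = 1.88
  candidate U: E = 334.6, α = 5.13, σ_y = 465.0 → σ = 302 MPa, n = 1.54
  candidate B: E = 186.2, α = 10.6, σ_y = 1770 → σ = 346 MPa, n = 5.11
Candidate U has the lowest safety factor, n = 1.54.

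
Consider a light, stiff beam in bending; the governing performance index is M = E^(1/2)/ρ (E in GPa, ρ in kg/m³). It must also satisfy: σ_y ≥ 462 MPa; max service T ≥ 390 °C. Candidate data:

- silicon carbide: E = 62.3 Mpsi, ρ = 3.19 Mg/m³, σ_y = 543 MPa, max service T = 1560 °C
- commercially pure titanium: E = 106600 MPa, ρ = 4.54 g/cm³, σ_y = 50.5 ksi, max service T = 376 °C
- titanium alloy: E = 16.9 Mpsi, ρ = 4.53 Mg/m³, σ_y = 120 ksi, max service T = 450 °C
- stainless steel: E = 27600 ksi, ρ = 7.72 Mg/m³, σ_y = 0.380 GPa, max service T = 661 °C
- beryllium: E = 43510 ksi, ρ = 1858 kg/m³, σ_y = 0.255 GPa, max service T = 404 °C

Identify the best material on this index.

Screen on constraints: σ_y ≥ 462 MPa; max service T ≥ 390 °C. Survivors: silicon carbide, titanium alloy.
After converting to SI:
  silicon carbide: E = 429.5 GPa, ρ = 3190 kg/m³
  titanium alloy: E = 116.5 GPa, ρ = 4530 kg/m³
  silicon carbide: M = 6.50×10⁻³
  titanium alloy: M = 2.38×10⁻³
The maximum is for silicon carbide.

silicon carbide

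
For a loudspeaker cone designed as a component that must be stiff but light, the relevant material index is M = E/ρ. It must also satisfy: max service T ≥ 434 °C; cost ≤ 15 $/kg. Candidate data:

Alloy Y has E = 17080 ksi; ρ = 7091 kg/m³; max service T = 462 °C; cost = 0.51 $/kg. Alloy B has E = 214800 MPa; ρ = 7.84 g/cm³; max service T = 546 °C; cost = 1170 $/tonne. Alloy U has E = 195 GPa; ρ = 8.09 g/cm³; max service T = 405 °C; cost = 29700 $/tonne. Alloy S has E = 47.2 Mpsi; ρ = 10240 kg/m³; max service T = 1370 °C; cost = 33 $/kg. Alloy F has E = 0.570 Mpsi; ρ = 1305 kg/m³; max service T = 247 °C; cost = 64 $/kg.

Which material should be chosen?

alloy B

Screen on constraints: max service T ≥ 434 °C; cost ≤ 15 $/kg. Survivors: alloy Y, alloy B.
Normalizing units and computing the index:
  alloy Y: E = 117.8 GPa, ρ = 7091 kg/m³
  alloy B: E = 214.8 GPa, ρ = 7840 kg/m³
  alloy B: M = 27.4 MN·m/kg
  alloy Y: M = 16.6 MN·m/kg
Alloy B has the largest M.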